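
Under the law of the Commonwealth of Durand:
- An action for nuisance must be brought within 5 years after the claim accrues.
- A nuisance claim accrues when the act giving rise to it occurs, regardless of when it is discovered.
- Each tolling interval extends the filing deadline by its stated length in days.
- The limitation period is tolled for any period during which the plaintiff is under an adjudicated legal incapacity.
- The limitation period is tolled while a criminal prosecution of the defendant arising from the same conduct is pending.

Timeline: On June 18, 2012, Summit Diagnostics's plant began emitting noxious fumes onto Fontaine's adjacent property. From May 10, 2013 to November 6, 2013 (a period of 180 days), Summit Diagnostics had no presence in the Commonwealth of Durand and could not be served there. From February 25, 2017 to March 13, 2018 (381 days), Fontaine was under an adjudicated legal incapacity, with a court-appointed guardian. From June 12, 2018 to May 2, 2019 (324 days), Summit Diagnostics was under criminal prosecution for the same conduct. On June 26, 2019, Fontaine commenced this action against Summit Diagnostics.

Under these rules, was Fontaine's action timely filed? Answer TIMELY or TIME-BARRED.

The claim accrued on June 18, 2012, the date of the act.
5 years from June 18, 2012 is June 18, 2017.
The period was tolled for 381 days by the plaintiff's legal incapacity (February 25, 2017 to March 13, 2018), pushing the deadline to July 4, 2018.
The period was tolled for 324 days by the pending criminal prosecution (June 12, 2018 to May 2, 2019), pushing the deadline to May 24, 2019.
Although the defendant's absence ran from May 10, 2013 to November 6, 2013, the stated rules do not make that a tolling event, so it is disregarded.
The June 26, 2019 filing falls after the May 24, 2019 deadline; the claim is time-barred.

TIME-BARRED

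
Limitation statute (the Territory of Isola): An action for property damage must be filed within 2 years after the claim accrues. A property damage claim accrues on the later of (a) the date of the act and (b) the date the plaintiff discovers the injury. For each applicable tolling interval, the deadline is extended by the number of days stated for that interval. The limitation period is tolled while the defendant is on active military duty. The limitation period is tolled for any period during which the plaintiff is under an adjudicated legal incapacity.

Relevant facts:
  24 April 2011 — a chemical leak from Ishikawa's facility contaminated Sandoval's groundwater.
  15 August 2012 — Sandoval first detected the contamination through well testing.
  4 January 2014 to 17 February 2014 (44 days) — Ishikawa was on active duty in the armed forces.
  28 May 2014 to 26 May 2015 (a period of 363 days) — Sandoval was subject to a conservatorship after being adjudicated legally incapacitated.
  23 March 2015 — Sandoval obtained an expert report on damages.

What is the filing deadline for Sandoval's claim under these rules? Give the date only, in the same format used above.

26 September 2015

Taking the later of the act (24 April 2011) and discovery (15 August 2012), the claim accrued on 15 August 2012.
The untolled deadline — 2 years after 15 August 2012 — is 15 August 2014.
Because the defendant's active military service ran from 4 January 2014 to 17 February 2014, the deadline is extended by 44 days to 28 September 2014.
The plaintiff's legal incapacity from 28 May 2014 to 26 May 2015 tolled the period for 363 days, extending the deadline to 26 September 2015.
Nothing else in the chronology tolls or restarts the period.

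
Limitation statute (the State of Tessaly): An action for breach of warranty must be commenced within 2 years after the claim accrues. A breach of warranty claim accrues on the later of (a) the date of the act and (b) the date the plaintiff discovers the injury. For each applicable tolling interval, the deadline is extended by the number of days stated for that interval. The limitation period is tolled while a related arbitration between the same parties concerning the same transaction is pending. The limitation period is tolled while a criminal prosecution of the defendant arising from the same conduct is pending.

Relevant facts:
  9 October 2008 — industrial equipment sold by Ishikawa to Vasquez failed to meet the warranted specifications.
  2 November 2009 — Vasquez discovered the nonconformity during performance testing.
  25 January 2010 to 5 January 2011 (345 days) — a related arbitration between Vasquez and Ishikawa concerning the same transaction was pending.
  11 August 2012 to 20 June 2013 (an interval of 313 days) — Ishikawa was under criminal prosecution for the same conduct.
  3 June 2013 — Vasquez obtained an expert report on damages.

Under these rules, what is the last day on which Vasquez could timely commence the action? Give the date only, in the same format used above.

Because discovery on 2 November 2009 post-dates the 9 October 2008 act, accrual under the later-of rule falls on 2 November 2009.
2 years from 2 November 2009 is 2 November 2011.
Because the pending related arbitration ran from 25 January 2010 to 5 January 2011, the deadline is extended by 345 days to 12 October 2012.
The period was tolled for 313 days by the pending criminal prosecution (11 August 2012 to 20 June 2013), pushing the deadline to 21 August 2013.
The other events in the timeline have no effect on the limitation period under the stated rules.

21 August 2013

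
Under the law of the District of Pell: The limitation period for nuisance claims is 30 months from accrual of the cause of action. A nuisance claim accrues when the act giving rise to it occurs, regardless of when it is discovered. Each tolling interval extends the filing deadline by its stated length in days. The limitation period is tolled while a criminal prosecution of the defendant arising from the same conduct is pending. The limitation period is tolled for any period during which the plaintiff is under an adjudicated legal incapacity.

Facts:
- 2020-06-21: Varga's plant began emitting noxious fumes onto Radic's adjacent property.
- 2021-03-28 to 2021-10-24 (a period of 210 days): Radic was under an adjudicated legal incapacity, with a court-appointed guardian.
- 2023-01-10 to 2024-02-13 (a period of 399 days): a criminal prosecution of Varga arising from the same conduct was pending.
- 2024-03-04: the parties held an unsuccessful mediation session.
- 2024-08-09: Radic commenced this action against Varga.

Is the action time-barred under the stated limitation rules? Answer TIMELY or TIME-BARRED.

The claim accrued on 2020-06-21, when the wrongful act occurred.
The untolled deadline — 30 months after 2020-06-21 — is 2022-12-21.
The period was tolled for 210 days by the plaintiff's legal incapacity (2021-03-28 to 2021-10-24), pushing the deadline to 2023-07-19.
Because the pending criminal prosecution ran from 2023-01-10 to 2024-02-13, the deadline is extended by 399 days to 2024-08-21.
The other events in the timeline have no effect on the limitation period under the stated rules.
Filing on 2024-08-09 beat the 2024-08-21 deadline — the action is timely.

TIMELY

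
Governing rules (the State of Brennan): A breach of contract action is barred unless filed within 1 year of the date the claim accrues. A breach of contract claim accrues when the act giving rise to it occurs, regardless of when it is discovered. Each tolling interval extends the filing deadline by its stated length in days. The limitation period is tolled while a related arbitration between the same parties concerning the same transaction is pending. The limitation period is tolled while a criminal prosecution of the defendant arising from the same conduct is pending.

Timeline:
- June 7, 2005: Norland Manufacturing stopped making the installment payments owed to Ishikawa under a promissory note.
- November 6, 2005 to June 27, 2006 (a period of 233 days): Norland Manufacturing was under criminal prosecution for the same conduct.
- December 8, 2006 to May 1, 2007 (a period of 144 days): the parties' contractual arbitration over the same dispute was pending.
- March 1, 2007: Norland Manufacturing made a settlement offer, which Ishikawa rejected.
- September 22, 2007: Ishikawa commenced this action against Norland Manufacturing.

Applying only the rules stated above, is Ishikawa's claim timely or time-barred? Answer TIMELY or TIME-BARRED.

The claim accrued on June 7, 2005, when the wrongful act occurred.
Adding the 1 year base period to June 7, 2005 gives a deadline of June 7, 2006, before any tolling.
Because the pending criminal prosecution ran from November 6, 2005 to June 27, 2006, the deadline is extended by 233 days to January 26, 2007.
Because the pending related arbitration ran from December 8, 2006 to May 1, 2007, the deadline is extended by 144 days to June 19, 2007.
Nothing else in the chronology tolls or restarts the period.
Ishikawa filed on September 22, 2007, after the June 19, 2007 deadline, so the action is time-barred.

TIME-BARRED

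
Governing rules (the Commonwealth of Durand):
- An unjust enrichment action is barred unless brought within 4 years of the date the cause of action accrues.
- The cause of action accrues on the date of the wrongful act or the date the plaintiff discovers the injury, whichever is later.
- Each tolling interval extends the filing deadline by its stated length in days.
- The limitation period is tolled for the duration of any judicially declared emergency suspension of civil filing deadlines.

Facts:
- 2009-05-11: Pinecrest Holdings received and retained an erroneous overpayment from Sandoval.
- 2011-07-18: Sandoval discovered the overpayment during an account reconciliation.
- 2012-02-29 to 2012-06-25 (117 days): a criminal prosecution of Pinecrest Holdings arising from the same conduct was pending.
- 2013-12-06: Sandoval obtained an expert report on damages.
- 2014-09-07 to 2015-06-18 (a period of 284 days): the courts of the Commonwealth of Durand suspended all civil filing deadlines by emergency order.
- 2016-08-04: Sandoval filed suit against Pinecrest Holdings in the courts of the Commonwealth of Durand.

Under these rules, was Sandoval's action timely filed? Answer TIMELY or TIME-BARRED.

TIME-BARRED

Because discovery on 2011-07-18 post-dates the 2009-05-11 act, accrual under the later-of rule falls on 2011-07-18.
The untolled deadline — 4 years after 2011-07-18 — is 2015-07-18.
Because the emergency suspension of filing deadlines ran from 2014-09-07 to 2015-06-18, the deadline is extended by 284 days to 2016-04-27.
No stated provision tolls the period for a criminal prosecution, so the interval from 2012-02-29 to 2012-06-25 has no effect on the deadline.
Nothing else in the chronology tolls or restarts the period.
Sandoval filed on 2016-08-04, after the 2016-04-27 deadline, so the action is time-barred.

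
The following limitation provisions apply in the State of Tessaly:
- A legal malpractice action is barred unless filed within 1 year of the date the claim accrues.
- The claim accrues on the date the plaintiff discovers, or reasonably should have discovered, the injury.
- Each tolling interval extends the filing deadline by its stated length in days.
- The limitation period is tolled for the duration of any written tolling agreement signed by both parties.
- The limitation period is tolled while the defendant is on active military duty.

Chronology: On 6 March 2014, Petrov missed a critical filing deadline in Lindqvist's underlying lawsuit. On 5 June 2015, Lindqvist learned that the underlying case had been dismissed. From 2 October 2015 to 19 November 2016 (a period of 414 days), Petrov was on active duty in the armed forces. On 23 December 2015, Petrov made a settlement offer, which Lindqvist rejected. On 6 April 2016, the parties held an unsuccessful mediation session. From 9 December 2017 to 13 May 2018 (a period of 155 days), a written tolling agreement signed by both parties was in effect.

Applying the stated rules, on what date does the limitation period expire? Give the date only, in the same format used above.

24 July 2017

Under the discovery rule, the claim accrued on 5 June 2015, when Lindqvist discovered the injury — not on the 6 March 2014 date of the underlying act.
The untolled deadline — 1 year after 5 June 2015 — is 5 June 2016.
The defendant's active military service from 2 October 2015 to 19 November 2016 tolled the period for 414 days, extending the deadline to 24 July 2017.
The written tolling agreement starting 9 December 2017 came too late — the period had run on 24 July 2017 — and so does not extend the deadline.
The other events in the timeline have no effect on the limitation period under the stated rules.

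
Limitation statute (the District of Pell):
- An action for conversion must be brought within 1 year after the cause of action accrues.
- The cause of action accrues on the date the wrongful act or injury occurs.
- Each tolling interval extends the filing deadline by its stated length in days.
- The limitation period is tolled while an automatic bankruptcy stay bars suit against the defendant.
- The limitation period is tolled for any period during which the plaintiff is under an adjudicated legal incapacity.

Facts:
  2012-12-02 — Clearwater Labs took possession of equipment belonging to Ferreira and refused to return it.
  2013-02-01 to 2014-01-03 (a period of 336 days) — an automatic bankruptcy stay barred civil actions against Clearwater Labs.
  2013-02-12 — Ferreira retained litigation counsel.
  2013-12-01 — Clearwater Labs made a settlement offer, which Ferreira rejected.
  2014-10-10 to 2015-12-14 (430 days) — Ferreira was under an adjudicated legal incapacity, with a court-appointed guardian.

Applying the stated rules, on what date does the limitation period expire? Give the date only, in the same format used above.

2016-01-07

The limitation period began to run on 2012-12-02.
Adding the 1 year base period to 2012-12-02 gives a deadline of 2013-12-02, before any tolling.
The automatic bankruptcy stay from 2013-02-01 to 2014-01-03 tolled the period for 336 days, extending the deadline to 2014-11-03.
Because the plaintiff's legal incapacity ran from 2014-10-10 to 2015-12-14, the deadline is extended by 430 days to 2016-01-07.
The other events in the timeline have no effect on the limitation period under the stated rules.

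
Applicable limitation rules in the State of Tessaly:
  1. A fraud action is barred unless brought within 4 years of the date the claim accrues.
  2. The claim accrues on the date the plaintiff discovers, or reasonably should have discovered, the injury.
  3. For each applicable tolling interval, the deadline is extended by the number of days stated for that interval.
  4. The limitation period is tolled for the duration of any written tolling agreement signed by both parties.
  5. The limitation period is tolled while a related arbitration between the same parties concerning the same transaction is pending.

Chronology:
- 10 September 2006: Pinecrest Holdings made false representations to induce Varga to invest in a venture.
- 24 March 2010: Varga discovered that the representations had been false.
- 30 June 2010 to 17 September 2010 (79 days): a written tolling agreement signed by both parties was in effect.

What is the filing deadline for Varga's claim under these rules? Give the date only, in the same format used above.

The claim did not accrue until Varga discovered the injury on 24 March 2010; the 10 September 2006 act date does not start the clock under the stated rule.
Adding the 4 years base period to 24 March 2010 gives a deadline of 24 March 2014, before any tolling.
The written tolling agreement from 30 June 2010 to 17 September 2010 tolled the period for 79 days, extending the deadline to 11 June 2014.

11 June 2014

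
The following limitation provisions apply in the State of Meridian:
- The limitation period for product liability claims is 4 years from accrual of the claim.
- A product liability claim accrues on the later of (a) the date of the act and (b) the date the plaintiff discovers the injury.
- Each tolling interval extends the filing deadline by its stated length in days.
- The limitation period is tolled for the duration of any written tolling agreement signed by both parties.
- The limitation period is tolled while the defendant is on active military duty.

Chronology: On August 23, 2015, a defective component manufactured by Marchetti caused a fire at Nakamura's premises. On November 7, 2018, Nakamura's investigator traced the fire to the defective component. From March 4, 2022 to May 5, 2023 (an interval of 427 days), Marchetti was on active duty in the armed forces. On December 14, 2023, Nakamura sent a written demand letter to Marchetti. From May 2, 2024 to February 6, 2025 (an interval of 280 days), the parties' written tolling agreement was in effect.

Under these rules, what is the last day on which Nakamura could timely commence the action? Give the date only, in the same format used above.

January 8, 2024

The claim accrued on November 7, 2018 — the later of the August 23, 2015 act and the November 7, 2018 discovery.
The untolled deadline — 4 years after November 7, 2018 — is November 7, 2022.
Because the defendant's active military service ran from March 4, 2022 to May 5, 2023, the deadline is extended by 427 days to January 8, 2024.
The written tolling agreement starting May 2, 2024 came too late — the period had run on January 8, 2024 — and so does not extend the deadline.
The other events in the timeline have no effect on the limitation period under the stated rules.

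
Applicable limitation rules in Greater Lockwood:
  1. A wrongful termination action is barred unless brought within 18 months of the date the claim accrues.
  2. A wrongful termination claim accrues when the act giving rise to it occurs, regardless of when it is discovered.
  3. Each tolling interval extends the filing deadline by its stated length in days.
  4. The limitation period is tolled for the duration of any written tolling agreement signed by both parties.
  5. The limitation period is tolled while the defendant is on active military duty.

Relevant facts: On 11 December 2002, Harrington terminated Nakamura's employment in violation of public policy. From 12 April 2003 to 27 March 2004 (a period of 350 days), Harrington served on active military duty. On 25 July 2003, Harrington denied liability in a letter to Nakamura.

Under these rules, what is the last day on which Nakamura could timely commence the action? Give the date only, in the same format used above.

27 May 2005

The claim accrued on 11 December 2002, when the wrongful act occurred.
Adding the 18 months base period to 11 December 2002 gives a deadline of 11 June 2004, before any tolling.
The period was tolled for 350 days by the defendant's active military service (12 April 2003 to 27 March 2004), pushing the deadline to 27 May 2005.
The other events in the timeline have no effect on the limitation period under the stated rules.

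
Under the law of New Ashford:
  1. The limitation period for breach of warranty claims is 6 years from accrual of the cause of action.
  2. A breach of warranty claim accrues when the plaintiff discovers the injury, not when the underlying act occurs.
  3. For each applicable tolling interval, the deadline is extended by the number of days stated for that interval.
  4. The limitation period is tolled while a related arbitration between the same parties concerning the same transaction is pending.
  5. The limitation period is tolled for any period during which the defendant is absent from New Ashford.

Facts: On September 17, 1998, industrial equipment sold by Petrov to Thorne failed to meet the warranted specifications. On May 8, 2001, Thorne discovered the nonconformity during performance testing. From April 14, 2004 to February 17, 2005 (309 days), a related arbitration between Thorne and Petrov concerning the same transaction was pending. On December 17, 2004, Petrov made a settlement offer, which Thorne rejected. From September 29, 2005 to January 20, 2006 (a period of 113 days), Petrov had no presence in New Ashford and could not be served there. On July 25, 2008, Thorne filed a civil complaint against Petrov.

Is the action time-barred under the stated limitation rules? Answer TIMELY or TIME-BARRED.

TIME-BARRED

Accrual is tied to discovery, so the period began on May 8, 2001 rather than on September 17, 1998 when the act occurred.
The untolled deadline — 6 years after May 8, 2001 — is May 8, 2007.
The pending related arbitration from April 14, 2004 to February 17, 2005 tolled the period for 309 days, extending the deadline to March 12, 2008.
The period was tolled for 113 days by the defendant's absence from the jurisdiction (September 29, 2005 to January 20, 2006), pushing the deadline to July 3, 2008.
Nothing else in the chronology tolls or restarts the period.
The July 25, 2008 filing falls after the July 3, 2008 deadline; the claim is time-barred.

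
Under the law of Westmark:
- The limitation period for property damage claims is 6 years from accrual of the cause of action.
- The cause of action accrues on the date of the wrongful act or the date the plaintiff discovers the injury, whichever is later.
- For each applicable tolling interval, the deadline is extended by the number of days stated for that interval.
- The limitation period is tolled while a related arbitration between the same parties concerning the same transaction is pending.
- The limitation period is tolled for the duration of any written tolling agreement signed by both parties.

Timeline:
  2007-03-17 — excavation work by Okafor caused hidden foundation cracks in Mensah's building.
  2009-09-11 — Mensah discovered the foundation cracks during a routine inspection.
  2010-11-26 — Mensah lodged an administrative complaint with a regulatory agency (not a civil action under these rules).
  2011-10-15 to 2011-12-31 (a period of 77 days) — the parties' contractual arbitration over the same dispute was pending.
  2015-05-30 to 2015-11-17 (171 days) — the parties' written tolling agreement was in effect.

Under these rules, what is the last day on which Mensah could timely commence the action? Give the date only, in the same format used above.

2016-05-16

Taking the later of the act (2007-03-17) and discovery (2009-09-11), the claim accrued on 2009-09-11.
Adding the 6 years base period to 2009-09-11 gives a deadline of 2015-09-11, before any tolling.
The pending related arbitration from 2011-10-15 to 2011-12-31 tolled the period for 77 days, extending the deadline to 2015-11-27.
The written tolling agreement from 2015-05-30 to 2015-11-17 tolled the period for 171 days, extending the deadline to 2016-05-16.
The other events in the timeline have no effect on the limitation period under the stated rules.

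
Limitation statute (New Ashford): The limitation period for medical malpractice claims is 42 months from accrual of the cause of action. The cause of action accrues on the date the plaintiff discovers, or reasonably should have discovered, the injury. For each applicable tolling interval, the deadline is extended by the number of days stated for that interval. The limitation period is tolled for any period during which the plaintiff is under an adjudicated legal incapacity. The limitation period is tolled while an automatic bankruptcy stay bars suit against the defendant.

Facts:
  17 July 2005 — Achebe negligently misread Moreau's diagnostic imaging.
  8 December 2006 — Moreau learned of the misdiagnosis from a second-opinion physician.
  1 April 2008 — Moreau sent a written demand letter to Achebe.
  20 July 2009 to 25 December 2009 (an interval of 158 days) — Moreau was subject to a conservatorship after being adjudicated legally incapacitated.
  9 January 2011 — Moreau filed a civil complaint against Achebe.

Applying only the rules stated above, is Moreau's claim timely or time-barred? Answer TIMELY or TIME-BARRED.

TIME-BARRED

Under the discovery rule, the claim accrued on 8 December 2006, when Moreau discovered the injury — not on the 17 July 2005 date of the underlying act.
Adding the 42 months base period to 8 December 2006 gives a deadline of 8 June 2010, before any tolling.
The period was tolled for 158 days by the plaintiff's legal incapacity (20 July 2009 to 25 December 2009), pushing the deadline to 13 November 2010.
Nothing else in the chronology tolls or restarts the period.
Filing on 9 January 2011 missed the 13 November 2010 deadline — the action is time-barred.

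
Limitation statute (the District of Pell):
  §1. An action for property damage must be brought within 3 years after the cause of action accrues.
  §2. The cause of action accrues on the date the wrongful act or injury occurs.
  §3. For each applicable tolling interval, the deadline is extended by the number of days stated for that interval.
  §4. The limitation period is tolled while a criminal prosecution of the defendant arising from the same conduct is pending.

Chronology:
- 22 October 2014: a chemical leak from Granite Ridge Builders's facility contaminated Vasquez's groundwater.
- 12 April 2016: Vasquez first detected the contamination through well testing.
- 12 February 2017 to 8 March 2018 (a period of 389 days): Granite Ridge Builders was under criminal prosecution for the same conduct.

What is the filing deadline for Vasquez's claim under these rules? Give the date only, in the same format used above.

The claim accrued on 22 October 2014, when the wrongful act occurred; under the stated occurrence rule the 12 April 2016 discovery does not delay accrual.
3 years from 22 October 2014 is 22 October 2017.
The period was tolled for 389 days by the pending criminal prosecution (12 February 2017 to 8 March 2018), pushing the deadline to 15 November 2018.

15 November 2018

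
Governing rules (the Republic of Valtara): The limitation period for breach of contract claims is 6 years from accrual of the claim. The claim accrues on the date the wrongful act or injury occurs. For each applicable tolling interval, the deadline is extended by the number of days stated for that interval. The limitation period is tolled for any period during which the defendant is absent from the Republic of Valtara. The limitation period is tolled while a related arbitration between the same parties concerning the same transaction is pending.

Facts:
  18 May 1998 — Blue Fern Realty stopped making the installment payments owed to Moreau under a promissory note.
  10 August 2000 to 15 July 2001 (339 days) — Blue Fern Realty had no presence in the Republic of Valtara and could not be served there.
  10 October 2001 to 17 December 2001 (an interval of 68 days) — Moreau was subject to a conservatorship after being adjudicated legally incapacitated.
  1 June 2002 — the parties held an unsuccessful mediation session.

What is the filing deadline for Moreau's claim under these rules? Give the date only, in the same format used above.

22 April 2005

The claim accrued on 18 May 1998, when the wrongful act occurred.
6 years from 18 May 1998 is 18 May 2004.
Because the defendant's absence from the jurisdiction ran from 10 August 2000 to 15 July 2001, the deadline is extended by 339 days to 22 April 2005.
No stated provision tolls the period for the plaintiff's incapacity, so the interval from 10 October 2001 to 17 December 2001 has no effect on the deadline.
The other events in the timeline have no effect on the limitation period under the stated rules.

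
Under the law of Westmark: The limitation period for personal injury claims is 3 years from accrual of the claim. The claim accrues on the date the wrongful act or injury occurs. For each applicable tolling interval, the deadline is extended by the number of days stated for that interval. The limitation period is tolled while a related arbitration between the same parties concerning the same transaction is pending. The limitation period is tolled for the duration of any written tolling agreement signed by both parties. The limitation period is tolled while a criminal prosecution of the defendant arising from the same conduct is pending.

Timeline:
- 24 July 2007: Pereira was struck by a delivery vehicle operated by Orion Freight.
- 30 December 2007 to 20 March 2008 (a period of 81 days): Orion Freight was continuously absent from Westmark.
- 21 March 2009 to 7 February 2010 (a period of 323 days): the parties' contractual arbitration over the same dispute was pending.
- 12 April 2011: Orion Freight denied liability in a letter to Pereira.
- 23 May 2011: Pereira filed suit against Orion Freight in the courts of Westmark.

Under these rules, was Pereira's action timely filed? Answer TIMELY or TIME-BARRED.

The claim accrued on 24 July 2007, the date of the act.
Adding the 3 years base period to 24 July 2007 gives a deadline of 24 July 2010, before any tolling.
The pending related arbitration from 21 March 2009 to 7 February 2010 tolled the period for 323 days, extending the deadline to 12 June 2011.
The defendant's absence from the jurisdiction from 30 December 2007 to 20 March 2008 does not toll the period, because no stated rule makes the defendant's absence a tolling event.
Nothing else in the chronology tolls or restarts the period.
Pereira filed on 23 May 2011, before the 12 June 2011 deadline, so the action is timely.

TIMELY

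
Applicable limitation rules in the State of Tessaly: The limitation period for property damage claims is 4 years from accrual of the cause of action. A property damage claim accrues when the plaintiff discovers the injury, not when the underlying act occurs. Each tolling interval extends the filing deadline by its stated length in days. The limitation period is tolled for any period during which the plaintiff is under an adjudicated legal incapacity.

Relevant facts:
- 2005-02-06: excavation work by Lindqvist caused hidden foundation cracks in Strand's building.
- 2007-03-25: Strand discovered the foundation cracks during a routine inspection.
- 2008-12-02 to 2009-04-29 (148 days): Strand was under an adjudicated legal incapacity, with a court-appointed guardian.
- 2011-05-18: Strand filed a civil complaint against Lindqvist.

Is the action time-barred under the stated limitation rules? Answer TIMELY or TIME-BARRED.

TIMELY

Under the discovery rule, the claim accrued on 2007-03-25, when Strand discovered the injury — not on the 2005-02-06 date of the underlying act.
Adding the 4 years base period to 2007-03-25 gives a deadline of 2011-03-25, before any tolling.
Because the plaintiff's legal incapacity ran from 2008-12-02 to 2009-04-29, the deadline is extended by 148 days to 2011-08-20.
Strand filed on 2011-05-18, before the 2011-08-20 deadline, so the action is timely.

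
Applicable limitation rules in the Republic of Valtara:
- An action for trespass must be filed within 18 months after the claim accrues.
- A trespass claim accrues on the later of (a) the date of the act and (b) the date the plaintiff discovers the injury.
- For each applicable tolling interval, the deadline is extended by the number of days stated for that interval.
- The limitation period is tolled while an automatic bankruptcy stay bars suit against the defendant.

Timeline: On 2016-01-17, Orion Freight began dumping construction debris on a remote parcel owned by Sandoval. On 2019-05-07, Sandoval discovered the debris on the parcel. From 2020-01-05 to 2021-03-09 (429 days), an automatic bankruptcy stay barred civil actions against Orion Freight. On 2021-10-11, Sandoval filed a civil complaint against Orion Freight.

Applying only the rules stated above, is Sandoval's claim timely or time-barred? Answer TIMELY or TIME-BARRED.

TIMELY

The claim accrued on 2019-05-07 — the later of the 2016-01-17 act and the 2019-05-07 discovery.
18 months from 2019-05-07 is 2020-11-07.
The period was tolled for 429 days by the automatic bankruptcy stay (2020-01-05 to 2021-03-09), pushing the deadline to 2022-01-10.
The 2021-10-11 filing precedes the 2022-01-10 deadline; the claim is timely.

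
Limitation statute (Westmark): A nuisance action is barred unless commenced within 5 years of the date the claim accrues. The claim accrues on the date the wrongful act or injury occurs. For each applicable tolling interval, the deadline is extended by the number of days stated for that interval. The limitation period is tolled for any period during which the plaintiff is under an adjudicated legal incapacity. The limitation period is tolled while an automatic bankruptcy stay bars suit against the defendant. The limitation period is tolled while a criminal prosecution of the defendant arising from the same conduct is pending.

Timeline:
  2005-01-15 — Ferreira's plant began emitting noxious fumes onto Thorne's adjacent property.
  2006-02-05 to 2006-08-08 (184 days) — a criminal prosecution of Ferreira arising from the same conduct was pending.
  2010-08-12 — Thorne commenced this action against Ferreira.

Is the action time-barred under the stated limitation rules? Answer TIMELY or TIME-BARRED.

TIME-BARRED

The limitation period began to run on 2005-01-15.
The untolled deadline — 5 years after 2005-01-15 — is 2010-01-15.
The period was tolled for 184 days by the pending criminal prosecution (2006-02-05 to 2006-08-08), pushing the deadline to 2010-07-18.
Thorne filed on 2010-08-12, after the 2010-07-18 deadline, so the action is time-barred.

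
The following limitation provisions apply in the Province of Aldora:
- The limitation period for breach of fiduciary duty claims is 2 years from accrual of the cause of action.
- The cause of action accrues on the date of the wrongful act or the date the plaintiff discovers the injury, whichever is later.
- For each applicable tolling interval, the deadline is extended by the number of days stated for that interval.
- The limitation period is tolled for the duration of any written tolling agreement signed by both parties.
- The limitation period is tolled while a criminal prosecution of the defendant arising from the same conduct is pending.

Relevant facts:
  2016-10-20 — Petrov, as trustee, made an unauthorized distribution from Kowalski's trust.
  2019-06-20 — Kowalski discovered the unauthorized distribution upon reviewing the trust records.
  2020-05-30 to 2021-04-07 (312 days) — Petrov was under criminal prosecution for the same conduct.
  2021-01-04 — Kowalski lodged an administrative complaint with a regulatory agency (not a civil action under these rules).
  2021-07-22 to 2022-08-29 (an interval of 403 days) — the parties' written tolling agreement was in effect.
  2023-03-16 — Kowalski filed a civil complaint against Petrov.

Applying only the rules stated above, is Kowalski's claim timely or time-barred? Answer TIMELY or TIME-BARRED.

Taking the later of the act (2016-10-20) and discovery (2019-06-20), the claim accrued on 2019-06-20.
2 years from 2019-06-20 is 2021-06-20.
The period was tolled for 312 days by the pending criminal prosecution (2020-05-30 to 2021-04-07), pushing the deadline to 2022-04-28.
Because the written tolling agreement ran from 2021-07-22 to 2022-08-29, the deadline is extended by 403 days to 2023-06-05.
Nothing else in the chronology tolls or restarts the period.
Kowalski filed on 2023-03-16, before the 2023-06-05 deadline, so the action is timely.

TIMELY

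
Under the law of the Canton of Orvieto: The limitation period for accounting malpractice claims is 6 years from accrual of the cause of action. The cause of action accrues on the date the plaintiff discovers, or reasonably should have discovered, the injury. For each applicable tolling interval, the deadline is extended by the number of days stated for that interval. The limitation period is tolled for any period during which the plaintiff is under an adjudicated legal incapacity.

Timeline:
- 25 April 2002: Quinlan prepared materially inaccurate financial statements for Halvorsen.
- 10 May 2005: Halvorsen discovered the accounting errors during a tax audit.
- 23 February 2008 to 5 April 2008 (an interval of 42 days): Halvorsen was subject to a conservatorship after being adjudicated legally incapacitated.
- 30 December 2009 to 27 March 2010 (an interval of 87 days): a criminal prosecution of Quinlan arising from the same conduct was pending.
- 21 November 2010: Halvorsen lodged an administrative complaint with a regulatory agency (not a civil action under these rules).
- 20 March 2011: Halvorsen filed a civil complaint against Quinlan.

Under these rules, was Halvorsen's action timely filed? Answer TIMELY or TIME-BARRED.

Under the discovery rule, the claim accrued on 10 May 2005, when Halvorsen discovered the injury — not on the 25 April 2002 date of the underlying act.
The untolled deadline — 6 years after 10 May 2005 — is 10 May 2011.
Because the plaintiff's legal incapacity ran from 23 February 2008 to 5 April 2008, the deadline is extended by 42 days to 21 June 2011.
No stated provision tolls the period for a criminal prosecution, so the interval from 30 December 2009 to 27 March 2010 has no effect on the deadline.
None of the other events listed affects the running of the period under the stated rules.
Filing on 20 March 2011 beat the 21 June 2011 deadline — the action is timely.

TIMELY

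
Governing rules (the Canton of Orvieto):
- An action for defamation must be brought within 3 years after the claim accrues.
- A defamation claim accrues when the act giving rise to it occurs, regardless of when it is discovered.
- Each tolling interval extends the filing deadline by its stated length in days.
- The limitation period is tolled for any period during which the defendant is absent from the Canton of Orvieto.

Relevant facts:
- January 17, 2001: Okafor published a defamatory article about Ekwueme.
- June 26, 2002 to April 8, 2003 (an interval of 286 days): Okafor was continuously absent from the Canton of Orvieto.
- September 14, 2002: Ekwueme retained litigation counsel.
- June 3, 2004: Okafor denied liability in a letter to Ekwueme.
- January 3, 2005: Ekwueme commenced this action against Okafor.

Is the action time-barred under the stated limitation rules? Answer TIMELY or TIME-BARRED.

The claim accrued on January 17, 2001, when the wrongful act occurred.
Adding the 3 years base period to January 17, 2001 gives a deadline of January 17, 2004, before any tolling.
The defendant's absence from the jurisdiction from June 26, 2002 to April 8, 2003 tolled the period for 286 days, extending the deadline to October 29, 2004.
Nothing else in the chronology tolls or restarts the period.
Ekwueme filed on January 3, 2005, after the October 29, 2004 deadline, so the action is time-barred.

TIME-BARRED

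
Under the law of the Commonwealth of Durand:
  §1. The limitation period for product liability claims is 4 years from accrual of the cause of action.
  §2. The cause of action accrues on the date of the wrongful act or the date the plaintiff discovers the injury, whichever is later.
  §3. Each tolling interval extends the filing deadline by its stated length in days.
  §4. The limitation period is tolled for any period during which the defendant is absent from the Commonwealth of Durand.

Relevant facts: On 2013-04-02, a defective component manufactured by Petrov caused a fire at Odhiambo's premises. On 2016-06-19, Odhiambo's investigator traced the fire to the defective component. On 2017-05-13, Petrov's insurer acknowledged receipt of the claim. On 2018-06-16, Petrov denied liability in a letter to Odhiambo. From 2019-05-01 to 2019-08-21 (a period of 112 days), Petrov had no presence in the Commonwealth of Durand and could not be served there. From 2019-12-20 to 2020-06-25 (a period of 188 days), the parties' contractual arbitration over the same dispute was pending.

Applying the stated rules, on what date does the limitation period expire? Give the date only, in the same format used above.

2020-10-09

Because discovery on 2016-06-19 post-dates the 2013-04-02 act, accrual under the later-of rule falls on 2016-06-19.
The untolled deadline — 4 years after 2016-06-19 — is 2020-06-19.
The defendant's absence from the jurisdiction from 2019-05-01 to 2019-08-21 tolled the period for 112 days, extending the deadline to 2020-10-09.
Although a pending arbitration ran from 2019-12-20 to 2020-06-25, the stated rules do not make that a tolling event, so it is disregarded.
The other events in the timeline have no effect on the limitation period under the stated rules.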